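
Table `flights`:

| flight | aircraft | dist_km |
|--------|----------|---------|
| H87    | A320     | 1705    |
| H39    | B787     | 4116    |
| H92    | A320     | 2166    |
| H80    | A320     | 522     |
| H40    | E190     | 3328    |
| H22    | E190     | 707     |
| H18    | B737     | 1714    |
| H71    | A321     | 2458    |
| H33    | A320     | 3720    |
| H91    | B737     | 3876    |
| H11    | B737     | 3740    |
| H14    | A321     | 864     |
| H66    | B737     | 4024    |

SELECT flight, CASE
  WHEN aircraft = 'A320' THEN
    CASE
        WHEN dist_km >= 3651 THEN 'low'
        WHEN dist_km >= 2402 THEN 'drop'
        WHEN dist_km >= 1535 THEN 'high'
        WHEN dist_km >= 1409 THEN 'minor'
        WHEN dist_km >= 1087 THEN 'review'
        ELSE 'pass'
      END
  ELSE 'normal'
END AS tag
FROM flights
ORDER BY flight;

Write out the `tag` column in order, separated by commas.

normal, normal, normal, normal, low, normal, normal, normal, normal, pass, high, normal, high

flight=H11: aircraft='B737' → outer ELSE → normal
flight=H14: aircraft='A321' → outer ELSE → normal
flight=H18: aircraft='B737' → outer ELSE → normal
flight=H22: aircraft='E190' → outer ELSE → normal
flight=H33: aircraft='A320' → inner[dist_km >= 3651] → low
flight=H39: aircraft='B787' → outer ELSE → normal
flight=H40: aircraft='E190' → outer ELSE → normal
flight=H66: aircraft='B737' → outer ELSE → normal
flight=H71: aircraft='A321' → outer ELSE → normal
flight=H80: aircraft='A320' → inner[ELSE] → pass
flight=H87: aircraft='A320' → inner[dist_km >= 1535] → high
flight=H91: aircraft='B737' → outer ELSE → normal
flight=H92: aircraft='A320' → inner[dist_km >= 1535] → high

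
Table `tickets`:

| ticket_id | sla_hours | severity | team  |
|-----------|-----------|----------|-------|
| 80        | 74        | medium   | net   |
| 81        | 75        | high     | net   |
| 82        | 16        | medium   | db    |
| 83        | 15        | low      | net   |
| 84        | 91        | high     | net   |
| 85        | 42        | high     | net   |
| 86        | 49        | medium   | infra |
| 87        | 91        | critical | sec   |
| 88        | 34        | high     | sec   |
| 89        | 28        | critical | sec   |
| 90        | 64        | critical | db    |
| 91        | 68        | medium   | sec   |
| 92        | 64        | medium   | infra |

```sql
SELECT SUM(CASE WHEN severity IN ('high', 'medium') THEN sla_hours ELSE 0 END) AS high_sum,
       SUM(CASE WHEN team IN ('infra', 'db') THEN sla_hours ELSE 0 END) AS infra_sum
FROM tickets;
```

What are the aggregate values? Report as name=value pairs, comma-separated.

high_sum=513, infra_sum=193

[high_sum: severity IN ('high', 'medium')]
ticket_id=80: ✓ → 74
ticket_id=81: ✓ → 75
ticket_id=82: ✓ → 16
ticket_id=83: ✗
ticket_id=84: ✓ → 91
ticket_id=85: ✓ → 42
ticket_id=86: ✓ → 49
ticket_id=87: ✗
ticket_id=88: ✓ → 34
ticket_id=89: ✗
ticket_id=90: ✗
ticket_id=91: ✓ → 68
ticket_id=92: ✓ → 64
high_sum = 74 + 75 + 16 + 91 + 42 + 49 + 34 + 68 + 64 = 513
—
[infra_sum: team IN ('infra', 'db')]
ticket_id=80: ✗
ticket_id=81: ✗
ticket_id=82: ✓ → 16
ticket_id=83: ✗
ticket_id=84: ✗
ticket_id=85: ✗
ticket_id=86: ✓ → 49
ticket_id=87: ✗
ticket_id=88: ✗
ticket_id=89: ✗
ticket_id=90: ✓ → 64
ticket_id=91: ✗
ticket_id=92: ✓ → 64
infra_sum = 16 + 49 + 64 + 64 = 193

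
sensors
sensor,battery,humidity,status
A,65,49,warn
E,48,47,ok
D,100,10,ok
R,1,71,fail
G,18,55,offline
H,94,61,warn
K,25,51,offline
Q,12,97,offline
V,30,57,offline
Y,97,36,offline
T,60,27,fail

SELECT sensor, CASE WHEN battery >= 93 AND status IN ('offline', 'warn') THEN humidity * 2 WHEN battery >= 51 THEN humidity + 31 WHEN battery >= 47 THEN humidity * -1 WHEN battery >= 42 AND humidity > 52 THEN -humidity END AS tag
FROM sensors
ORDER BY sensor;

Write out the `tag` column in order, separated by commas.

80, 41, -47, NULL, 122, NULL, NULL, NULL, 58, NULL, 72

sensor=A: battery >= 51 → 80
sensor=D: battery >= 51 → 41
sensor=E: battery >= 47 → -47
sensor=G: (no match → NULL) → NULL
sensor=H: battery >= 93 AND status IN ('offline', 'warn') → 122
sensor=K: (no match → NULL) → NULL
sensor=Q: (no match → NULL) → NULL
sensor=R: (no match → NULL) → NULL
sensor=T: battery >= 51 → 58
sensor=V: (no match → NULL) → NULL
sensor=Y: battery >= 93 AND status IN ('offline', 'warn') → 72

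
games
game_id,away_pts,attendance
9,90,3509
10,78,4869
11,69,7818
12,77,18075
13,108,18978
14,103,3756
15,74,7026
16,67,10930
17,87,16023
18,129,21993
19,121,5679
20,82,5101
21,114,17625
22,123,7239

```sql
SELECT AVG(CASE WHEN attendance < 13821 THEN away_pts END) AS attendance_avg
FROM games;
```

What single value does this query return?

89.6666666667

game_id=9: ✓ → 90
game_id=10: ✓ → 78
game_id=11: ✓ → 69
game_id=12: ✗
game_id=13: ✗
game_id=14: ✓ → 103
game_id=15: ✓ → 74
game_id=16: ✓ → 67
game_id=17: ✗
game_id=18: ✗
game_id=19: ✓ → 121
game_id=20: ✓ → 82
game_id=21: ✗
game_id=22: ✓ → 123
attendance_avg = (90 + 78 + 69 + 103 + 74 + 67 + 121 + 82 + 123) / 9 = 89.6666666667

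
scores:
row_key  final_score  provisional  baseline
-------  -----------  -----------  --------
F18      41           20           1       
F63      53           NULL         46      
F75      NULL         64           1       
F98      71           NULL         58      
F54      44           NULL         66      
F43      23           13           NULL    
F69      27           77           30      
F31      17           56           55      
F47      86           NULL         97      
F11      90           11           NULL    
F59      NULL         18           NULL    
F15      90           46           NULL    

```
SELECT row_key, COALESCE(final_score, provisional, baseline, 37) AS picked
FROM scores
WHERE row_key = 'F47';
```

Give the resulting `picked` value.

86

row_key = F47: final_score=86, provisional=NULL, baseline=97.
final_score=86 → 86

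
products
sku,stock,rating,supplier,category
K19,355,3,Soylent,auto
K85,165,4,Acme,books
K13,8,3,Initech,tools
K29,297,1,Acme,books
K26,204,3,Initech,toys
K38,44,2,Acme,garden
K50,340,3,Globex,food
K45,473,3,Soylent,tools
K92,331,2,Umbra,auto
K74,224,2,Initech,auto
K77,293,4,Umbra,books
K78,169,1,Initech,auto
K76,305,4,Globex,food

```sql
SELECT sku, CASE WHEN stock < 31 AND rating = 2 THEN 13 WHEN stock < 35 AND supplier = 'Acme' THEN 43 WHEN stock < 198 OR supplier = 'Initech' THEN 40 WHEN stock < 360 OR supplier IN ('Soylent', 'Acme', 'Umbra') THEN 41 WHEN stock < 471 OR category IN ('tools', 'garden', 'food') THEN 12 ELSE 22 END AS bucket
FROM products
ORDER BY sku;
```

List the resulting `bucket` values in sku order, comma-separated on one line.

sku=K13: stock < 198 OR supplier = 'Initech' → 40
sku=K19: stock < 360 OR supplier IN ('Soylent', 'Acme', 'Umbra') → 41
sku=K26: stock < 198 OR supplier = 'Initech' → 40
sku=K29: stock < 360 OR supplier IN ('Soylent', 'Acme', 'Umbra') → 41
sku=K38: stock < 198 OR supplier = 'Initech' → 40
sku=K45: stock < 360 OR supplier IN ('Soylent', 'Acme', 'Umbra') → 41
sku=K50: stock < 360 OR supplier IN ('Soylent', 'Acme', 'Umbra') → 41
sku=K74: stock < 198 OR supplier = 'Initech' → 40
sku=K76: stock < 360 OR supplier IN ('Soylent', 'Acme', 'Umbra') → 41
sku=K77: stock < 360 OR supplier IN ('Soylent', 'Acme', 'Umbra') → 41
sku=K78: stock < 198 OR supplier = 'Initech' → 40
sku=K85: stock < 198 OR supplier = 'Initech' → 40
sku=K92: stock < 360 OR supplier IN ('Soylent', 'Acme', 'Umbra') → 41

40, 41, 40, 41, 40, 41, 41, 40, 41, 41, 40, 40, 41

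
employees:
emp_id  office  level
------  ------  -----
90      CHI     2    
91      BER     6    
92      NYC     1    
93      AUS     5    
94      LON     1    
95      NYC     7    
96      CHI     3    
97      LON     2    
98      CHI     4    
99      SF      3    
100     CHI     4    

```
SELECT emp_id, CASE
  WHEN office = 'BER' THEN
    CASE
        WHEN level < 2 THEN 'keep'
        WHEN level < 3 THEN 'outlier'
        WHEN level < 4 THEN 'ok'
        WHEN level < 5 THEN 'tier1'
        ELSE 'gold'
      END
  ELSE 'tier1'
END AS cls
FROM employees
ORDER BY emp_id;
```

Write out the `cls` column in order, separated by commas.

tier1, gold, tier1, tier1, tier1, tier1, tier1, tier1, tier1, tier1, tier1

emp_id=90: office='CHI' → outer ELSE → tier1
emp_id=91: office='BER' → inner[ELSE] → gold
emp_id=92: office='NYC' → outer ELSE → tier1
emp_id=93: office='AUS' → outer ELSE → tier1
emp_id=94: office='LON' → outer ELSE → tier1
emp_id=95: office='NYC' → outer ELSE → tier1
emp_id=96: office='CHI' → outer ELSE → tier1
emp_id=97: office='LON' → outer ELSE → tier1
emp_id=98: office='CHI' → outer ELSE → tier1
emp_id=99: office='SF' → outer ELSE → tier1
emp_id=100: office='CHI' → outer ELSE → tier1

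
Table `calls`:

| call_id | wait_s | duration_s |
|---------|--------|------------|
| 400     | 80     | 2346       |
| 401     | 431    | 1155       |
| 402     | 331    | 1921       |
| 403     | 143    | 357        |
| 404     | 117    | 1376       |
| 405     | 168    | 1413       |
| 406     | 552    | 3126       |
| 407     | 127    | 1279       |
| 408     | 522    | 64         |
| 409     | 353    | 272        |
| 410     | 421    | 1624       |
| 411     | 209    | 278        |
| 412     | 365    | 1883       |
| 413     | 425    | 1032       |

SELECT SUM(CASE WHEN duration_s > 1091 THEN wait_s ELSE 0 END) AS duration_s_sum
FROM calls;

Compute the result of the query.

2592

call_id=400: ✓ → 80
call_id=401: ✓ → 431
call_id=402: ✓ → 331
call_id=403: ✗
call_id=404: ✓ → 117
call_id=405: ✓ → 168
call_id=406: ✓ → 552
call_id=407: ✓ → 127
call_id=408: ✗
call_id=409: ✗
call_id=410: ✓ → 421
call_id=411: ✗
call_id=412: ✓ → 365
call_id=413: ✗
duration_s_sum = 80 + 431 + 331 + 117 + 168 + 552 + 127 + 421 + 365 = 2592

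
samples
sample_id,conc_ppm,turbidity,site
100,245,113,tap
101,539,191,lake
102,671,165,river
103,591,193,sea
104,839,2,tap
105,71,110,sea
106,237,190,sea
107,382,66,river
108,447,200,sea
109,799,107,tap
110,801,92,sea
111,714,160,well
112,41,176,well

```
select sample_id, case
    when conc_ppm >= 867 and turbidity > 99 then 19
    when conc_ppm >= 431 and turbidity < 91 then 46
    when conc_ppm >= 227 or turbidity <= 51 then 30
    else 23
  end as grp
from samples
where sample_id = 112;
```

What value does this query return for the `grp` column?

23

sample_id = 112: conc_ppm=41, turbidity=176, site=well.
conc_ppm >= 867 and turbidity > 99 → false
conc_ppm >= 431 and turbidity < 91 → false
conc_ppm >= 227 or turbidity <= 51 → false
No prior WHEN matched → ELSE → 23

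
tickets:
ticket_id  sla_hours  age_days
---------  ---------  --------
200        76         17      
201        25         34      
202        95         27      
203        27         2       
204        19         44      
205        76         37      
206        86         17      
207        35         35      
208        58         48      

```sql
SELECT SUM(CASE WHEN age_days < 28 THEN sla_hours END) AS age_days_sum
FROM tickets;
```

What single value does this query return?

284

ticket_id=200: ✓ → 76
ticket_id=201: ✗
ticket_id=202: ✓ → 95
ticket_id=203: ✓ → 27
ticket_id=204: ✗
ticket_id=205: ✗
ticket_id=206: ✓ → 86
ticket_id=207: ✗
ticket_id=208: ✗
age_days_sum = 76 + 95 + 27 + 86 = 284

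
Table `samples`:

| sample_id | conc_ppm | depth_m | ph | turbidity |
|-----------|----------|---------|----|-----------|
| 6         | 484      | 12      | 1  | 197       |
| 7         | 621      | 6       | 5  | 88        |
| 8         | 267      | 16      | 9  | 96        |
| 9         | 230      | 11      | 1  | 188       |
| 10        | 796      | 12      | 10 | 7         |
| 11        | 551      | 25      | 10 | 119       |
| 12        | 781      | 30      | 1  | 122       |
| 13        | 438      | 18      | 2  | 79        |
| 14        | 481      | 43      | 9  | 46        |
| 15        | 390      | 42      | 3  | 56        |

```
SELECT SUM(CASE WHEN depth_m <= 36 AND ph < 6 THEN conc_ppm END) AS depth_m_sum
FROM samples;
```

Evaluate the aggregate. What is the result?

sample_id=6: ✓ → 484
sample_id=7: ✓ → 621
sample_id=8: ✗
sample_id=9: ✓ → 230
sample_id=10: ✗
sample_id=11: ✗
sample_id=12: ✓ → 781
sample_id=13: ✓ → 438
sample_id=14: ✗
sample_id=15: ✗
depth_m_sum = 484 + 621 + 230 + 781 + 438 = 2554

2554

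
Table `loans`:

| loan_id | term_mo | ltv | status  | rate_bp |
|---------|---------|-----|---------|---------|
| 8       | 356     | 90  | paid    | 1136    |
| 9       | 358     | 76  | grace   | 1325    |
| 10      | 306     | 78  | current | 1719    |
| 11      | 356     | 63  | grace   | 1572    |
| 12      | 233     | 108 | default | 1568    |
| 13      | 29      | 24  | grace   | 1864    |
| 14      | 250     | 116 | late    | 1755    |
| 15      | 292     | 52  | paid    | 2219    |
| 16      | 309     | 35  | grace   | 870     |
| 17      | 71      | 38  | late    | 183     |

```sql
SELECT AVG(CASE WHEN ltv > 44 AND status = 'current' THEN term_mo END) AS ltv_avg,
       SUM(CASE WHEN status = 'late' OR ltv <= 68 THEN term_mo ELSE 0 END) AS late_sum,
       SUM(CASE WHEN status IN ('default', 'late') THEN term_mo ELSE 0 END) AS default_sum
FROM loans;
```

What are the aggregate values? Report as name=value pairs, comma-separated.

ltv_avg=306, late_sum=1307, default_sum=554

[ltv_avg: ltv > 44 AND status = 'current']
loan_id=8: ✗
loan_id=9: ✗
loan_id=10: ✓ → 306
loan_id=11: ✗
loan_id=12: ✗
loan_id=13: ✗
loan_id=14: ✗
loan_id=15: ✗
loan_id=16: ✗
loan_id=17: ✗
ltv_avg = 306
—
[late_sum: status = 'late' OR ltv <= 68]
loan_id=8: ✗
loan_id=9: ✗
loan_id=10: ✗
loan_id=11: ✓ → 356
loan_id=12: ✗
loan_id=13: ✓ → 29
loan_id=14: ✓ → 250
loan_id=15: ✓ → 292
loan_id=16: ✓ → 309
loan_id=17: ✓ → 71
late_sum = 356 + 29 + 250 + 292 + 309 + 71 = 1307
—
[default_sum: status IN ('default', 'late')]
loan_id=8: ✗
loan_id=9: ✗
loan_id=10: ✗
loan_id=11: ✗
loan_id=12: ✓ → 233
loan_id=13: ✗
loan_id=14: ✓ → 250
loan_id=15: ✗
loan_id=16: ✗
loan_id=17: ✓ → 71
default_sum = 233 + 250 + 71 = 554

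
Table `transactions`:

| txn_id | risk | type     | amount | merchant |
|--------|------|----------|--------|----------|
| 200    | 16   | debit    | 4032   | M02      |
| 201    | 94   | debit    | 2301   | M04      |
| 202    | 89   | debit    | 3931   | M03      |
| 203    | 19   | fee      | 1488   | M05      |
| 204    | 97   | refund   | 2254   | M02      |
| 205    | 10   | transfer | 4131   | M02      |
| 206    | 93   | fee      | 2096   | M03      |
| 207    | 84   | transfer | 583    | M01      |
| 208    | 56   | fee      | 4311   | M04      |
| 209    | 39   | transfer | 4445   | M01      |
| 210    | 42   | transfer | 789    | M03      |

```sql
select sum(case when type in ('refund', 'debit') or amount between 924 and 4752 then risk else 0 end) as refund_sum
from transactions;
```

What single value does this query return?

513

txn_id=200: ✓ → 16
txn_id=201: ✓ → 94
txn_id=202: ✓ → 89
txn_id=203: ✓ → 19
txn_id=204: ✓ → 97
txn_id=205: ✓ → 10
txn_id=206: ✓ → 93
txn_id=207: ✗
txn_id=208: ✓ → 56
txn_id=209: ✓ → 39
txn_id=210: ✗
refund_sum = 16 + 94 + 89 + 19 + 97 + 10 + 93 + 56 + 39 = 513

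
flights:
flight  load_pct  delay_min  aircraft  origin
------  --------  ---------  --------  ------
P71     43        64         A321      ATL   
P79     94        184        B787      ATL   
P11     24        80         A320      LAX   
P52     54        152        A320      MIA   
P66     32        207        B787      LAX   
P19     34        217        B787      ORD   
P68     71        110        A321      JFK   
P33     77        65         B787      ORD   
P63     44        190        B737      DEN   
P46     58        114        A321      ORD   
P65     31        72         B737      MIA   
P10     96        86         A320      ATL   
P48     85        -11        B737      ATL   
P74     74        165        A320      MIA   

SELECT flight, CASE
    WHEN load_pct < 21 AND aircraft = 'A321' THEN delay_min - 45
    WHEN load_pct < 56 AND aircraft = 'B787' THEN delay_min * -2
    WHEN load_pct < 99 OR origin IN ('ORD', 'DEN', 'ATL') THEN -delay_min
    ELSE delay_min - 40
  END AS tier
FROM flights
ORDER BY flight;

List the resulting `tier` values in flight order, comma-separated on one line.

-86, -80, -434, -65, -114, 11, -152, -190, -72, -414, -110, -64, -165, -184

flight=P10: load_pct < 99 OR origin IN ('ORD', 'DEN', 'ATL') → -86
flight=P11: load_pct < 99 OR origin IN ('ORD', 'DEN', 'ATL') → -80
flight=P19: load_pct < 56 AND aircraft = 'B787' → -434
flight=P33: load_pct < 99 OR origin IN ('ORD', 'DEN', 'ATL') → -65
flight=P46: load_pct < 99 OR origin IN ('ORD', 'DEN', 'ATL') → -114
flight=P48: load_pct < 99 OR origin IN ('ORD', 'DEN', 'ATL') → 11
flight=P52: load_pct < 99 OR origin IN ('ORD', 'DEN', 'ATL') → -152
flight=P63: load_pct < 99 OR origin IN ('ORD', 'DEN', 'ATL') → -190
flight=P65: load_pct < 99 OR origin IN ('ORD', 'DEN', 'ATL') → -72
flight=P66: load_pct < 56 AND aircraft = 'B787' → -414
flight=P68: load_pct < 99 OR origin IN ('ORD', 'DEN', 'ATL') → -110
flight=P71: load_pct < 99 OR origin IN ('ORD', 'DEN', 'ATL') → -64
flight=P74: load_pct < 99 OR origin IN ('ORD', 'DEN', 'ATL') → -165
flight=P79: load_pct < 99 OR origin IN ('ORD', 'DEN', 'ATL') → -184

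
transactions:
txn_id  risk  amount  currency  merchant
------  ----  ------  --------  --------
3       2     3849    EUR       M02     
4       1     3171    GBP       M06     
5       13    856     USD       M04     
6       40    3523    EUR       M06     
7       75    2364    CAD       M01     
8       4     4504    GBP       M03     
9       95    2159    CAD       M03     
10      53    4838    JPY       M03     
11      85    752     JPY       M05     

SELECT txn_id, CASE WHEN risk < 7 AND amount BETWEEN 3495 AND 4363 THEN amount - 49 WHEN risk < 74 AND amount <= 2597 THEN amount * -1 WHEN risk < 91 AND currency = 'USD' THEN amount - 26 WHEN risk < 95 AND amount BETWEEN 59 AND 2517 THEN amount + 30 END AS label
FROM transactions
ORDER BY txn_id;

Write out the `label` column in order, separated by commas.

3800, NULL, -856, NULL, 2394, NULL, NULL, NULL, 782

txn_id=3: risk < 7 AND amount BETWEEN 3495 AND 4363 → 3800
txn_id=4: (no match → NULL) → NULL
txn_id=5: risk < 74 AND amount <= 2597 → -856
txn_id=6: (no match → NULL) → NULL
txn_id=7: risk < 95 AND amount BETWEEN 59 AND 2517 → 2394
txn_id=8: (no match → NULL) → NULL
txn_id=9: (no match → NULL) → NULL
txn_id=10: (no match → NULL) → NULL
txn_id=11: risk < 95 AND amount BETWEEN 59 AND 2517 → 782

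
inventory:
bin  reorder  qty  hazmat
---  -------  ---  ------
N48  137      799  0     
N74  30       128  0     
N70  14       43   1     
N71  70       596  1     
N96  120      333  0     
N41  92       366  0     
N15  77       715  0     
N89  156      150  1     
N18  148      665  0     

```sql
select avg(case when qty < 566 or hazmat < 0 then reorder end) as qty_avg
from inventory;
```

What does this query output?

bin=N48: ✗
bin=N74: ✓ → 30
bin=N70: ✓ → 14
bin=N71: ✗
bin=N96: ✓ → 120
bin=N41: ✓ → 92
bin=N15: ✗
bin=N89: ✓ → 156
bin=N18: ✗
qty_avg = (30 + 14 + 120 + 92 + 156) / 5 = 82.4

82.4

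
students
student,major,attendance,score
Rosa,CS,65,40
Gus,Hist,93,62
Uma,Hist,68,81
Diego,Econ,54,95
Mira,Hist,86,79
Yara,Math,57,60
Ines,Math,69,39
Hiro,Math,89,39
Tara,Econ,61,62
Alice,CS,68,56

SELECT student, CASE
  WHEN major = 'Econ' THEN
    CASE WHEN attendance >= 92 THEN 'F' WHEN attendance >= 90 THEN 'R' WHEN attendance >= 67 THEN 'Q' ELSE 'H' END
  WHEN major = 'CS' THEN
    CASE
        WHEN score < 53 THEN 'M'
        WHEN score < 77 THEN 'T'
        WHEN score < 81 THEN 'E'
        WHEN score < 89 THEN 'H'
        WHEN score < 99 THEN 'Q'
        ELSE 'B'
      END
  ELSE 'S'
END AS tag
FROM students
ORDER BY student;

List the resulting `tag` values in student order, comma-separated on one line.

student=Alice: major='CS' → inner[score < 77] → T
student=Diego: major='Econ' → inner[ELSE] → H
student=Gus: major='Hist' → outer ELSE → S
student=Hiro: major='Math' → outer ELSE → S
student=Ines: major='Math' → outer ELSE → S
student=Mira: major='Hist' → outer ELSE → S
student=Rosa: major='CS' → inner[score < 53] → M
student=Tara: major='Econ' → inner[ELSE] → H
student=Uma: major='Hist' → outer ELSE → S
student=Yara: major='Math' → outer ELSE → S

T, H, S, S, S, S, M, H, S, S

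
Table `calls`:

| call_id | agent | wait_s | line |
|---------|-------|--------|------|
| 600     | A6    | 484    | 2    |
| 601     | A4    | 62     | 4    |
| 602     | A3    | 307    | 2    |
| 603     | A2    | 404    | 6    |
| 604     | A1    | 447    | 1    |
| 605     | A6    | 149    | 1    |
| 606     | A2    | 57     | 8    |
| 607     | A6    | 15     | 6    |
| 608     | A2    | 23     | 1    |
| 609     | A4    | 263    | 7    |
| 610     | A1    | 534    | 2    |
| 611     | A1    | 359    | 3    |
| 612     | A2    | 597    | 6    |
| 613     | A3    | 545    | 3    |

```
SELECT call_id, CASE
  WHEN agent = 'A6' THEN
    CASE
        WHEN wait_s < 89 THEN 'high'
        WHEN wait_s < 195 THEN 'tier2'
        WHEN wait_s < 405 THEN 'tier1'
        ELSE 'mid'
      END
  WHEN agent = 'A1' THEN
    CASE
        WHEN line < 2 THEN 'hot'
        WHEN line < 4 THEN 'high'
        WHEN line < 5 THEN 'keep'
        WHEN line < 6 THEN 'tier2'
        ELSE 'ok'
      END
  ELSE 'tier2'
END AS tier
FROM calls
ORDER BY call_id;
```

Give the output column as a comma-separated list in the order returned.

call_id=600: agent='A6' → inner[ELSE] → mid
call_id=601: agent='A4' → outer ELSE → tier2
call_id=602: agent='A3' → outer ELSE → tier2
call_id=603: agent='A2' → outer ELSE → tier2
call_id=604: agent='A1' → inner[line < 2] → hot
call_id=605: agent='A6' → inner[wait_s < 195] → tier2
call_id=606: agent='A2' → outer ELSE → tier2
call_id=607: agent='A6' → inner[wait_s < 89] → high
call_id=608: agent='A2' → outer ELSE → tier2
call_id=609: agent='A4' → outer ELSE → tier2
call_id=610: agent='A1' → inner[line < 4] → high
call_id=611: agent='A1' → inner[line < 4] → high
call_id=612: agent='A2' → outer ELSE → tier2
call_id=613: agent='A3' → outer ELSE → tier2

mid, tier2, tier2, tier2, hot, tier2, tier2, high, tier2, tier2, high, high, tier2, tier2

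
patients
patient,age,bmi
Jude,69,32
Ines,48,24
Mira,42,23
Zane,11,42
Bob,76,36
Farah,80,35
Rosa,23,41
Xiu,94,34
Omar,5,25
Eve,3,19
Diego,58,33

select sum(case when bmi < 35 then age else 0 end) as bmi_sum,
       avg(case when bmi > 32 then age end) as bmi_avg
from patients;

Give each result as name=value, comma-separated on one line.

[bmi_sum: bmi < 35]
patient=Jude: ✓ → 69
patient=Ines: ✓ → 48
patient=Mira: ✓ → 42
patient=Zane: ✗
patient=Bob: ✗
patient=Farah: ✗
patient=Rosa: ✗
patient=Xiu: ✓ → 94
patient=Omar: ✓ → 5
patient=Eve: ✓ → 3
patient=Diego: ✓ → 58
bmi_sum = 69 + 48 + 42 + 94 + 5 + 3 + 58 = 319
—
[bmi_avg: bmi > 32]
patient=Jude: ✗
patient=Ines: ✗
patient=Mira: ✗
patient=Zane: ✓ → 11
patient=Bob: ✓ → 76
patient=Farah: ✓ → 80
patient=Rosa: ✓ → 23
patient=Xiu: ✓ → 94
patient=Omar: ✗
patient=Eve: ✗
patient=Diego: ✓ → 58
bmi_avg = (11 + 76 + 80 + 23 + 94 + 58) / 6 = 57

bmi_sum=319, bmi_avg=57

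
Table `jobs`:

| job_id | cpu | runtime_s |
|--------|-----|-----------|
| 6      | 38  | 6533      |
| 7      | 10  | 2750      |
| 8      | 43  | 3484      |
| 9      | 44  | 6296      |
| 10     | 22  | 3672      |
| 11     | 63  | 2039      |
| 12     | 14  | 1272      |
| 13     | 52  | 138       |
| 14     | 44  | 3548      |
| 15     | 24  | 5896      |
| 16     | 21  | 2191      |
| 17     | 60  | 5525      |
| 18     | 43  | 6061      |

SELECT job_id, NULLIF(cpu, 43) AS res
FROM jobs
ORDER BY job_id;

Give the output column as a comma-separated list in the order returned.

38, 10, NULL, 44, 22, 63, 14, 52, 44, 24, 21, 60, NULL

job_id=6: cpu=38 vs 43: differ → 38
job_id=7: cpu=10 vs 43: differ → 10
job_id=8: cpu=43 vs 43: equal → NULL
job_id=9: cpu=44 vs 43: differ → 44
job_id=10: cpu=22 vs 43: differ → 22
job_id=11: cpu=63 vs 43: differ → 63
job_id=12: cpu=14 vs 43: differ → 14
job_id=13: cpu=52 vs 43: differ → 52
job_id=14: cpu=44 vs 43: differ → 44
job_id=15: cpu=24 vs 43: differ → 24
job_id=16: cpu=21 vs 43: differ → 21
job_id=17: cpu=60 vs 43: differ → 60
job_id=18: cpu=43 vs 43: equal → NULL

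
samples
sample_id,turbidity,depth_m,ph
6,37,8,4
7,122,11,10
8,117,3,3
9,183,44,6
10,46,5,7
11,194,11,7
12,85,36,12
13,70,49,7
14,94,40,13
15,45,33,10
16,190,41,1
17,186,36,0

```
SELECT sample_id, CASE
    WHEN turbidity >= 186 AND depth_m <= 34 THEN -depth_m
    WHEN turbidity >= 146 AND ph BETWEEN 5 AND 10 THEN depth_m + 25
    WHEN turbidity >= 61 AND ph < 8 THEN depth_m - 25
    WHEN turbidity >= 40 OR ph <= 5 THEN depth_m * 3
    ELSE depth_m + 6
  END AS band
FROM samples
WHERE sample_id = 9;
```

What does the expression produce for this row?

69

sample_id = 9: turbidity=183, depth_m=44, ph=6.
turbidity >= 186 AND depth_m <= 34 → false
turbidity >= 146 AND ph BETWEEN 5 AND 10 → true → 69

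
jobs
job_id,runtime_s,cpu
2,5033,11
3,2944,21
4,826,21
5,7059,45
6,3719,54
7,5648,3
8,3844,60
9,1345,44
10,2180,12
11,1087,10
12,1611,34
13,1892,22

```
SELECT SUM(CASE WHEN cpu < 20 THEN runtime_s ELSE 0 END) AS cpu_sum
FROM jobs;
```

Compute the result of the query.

job_id=2: ✓ → 5033
job_id=3: ✗
job_id=4: ✗
job_id=5: ✗
job_id=6: ✗
job_id=7: ✓ → 5648
job_id=8: ✗
job_id=9: ✗
job_id=10: ✓ → 2180
job_id=11: ✓ → 1087
job_id=12: ✗
job_id=13: ✗
cpu_sum = 5033 + 5648 + 2180 + 1087 = 13948

13948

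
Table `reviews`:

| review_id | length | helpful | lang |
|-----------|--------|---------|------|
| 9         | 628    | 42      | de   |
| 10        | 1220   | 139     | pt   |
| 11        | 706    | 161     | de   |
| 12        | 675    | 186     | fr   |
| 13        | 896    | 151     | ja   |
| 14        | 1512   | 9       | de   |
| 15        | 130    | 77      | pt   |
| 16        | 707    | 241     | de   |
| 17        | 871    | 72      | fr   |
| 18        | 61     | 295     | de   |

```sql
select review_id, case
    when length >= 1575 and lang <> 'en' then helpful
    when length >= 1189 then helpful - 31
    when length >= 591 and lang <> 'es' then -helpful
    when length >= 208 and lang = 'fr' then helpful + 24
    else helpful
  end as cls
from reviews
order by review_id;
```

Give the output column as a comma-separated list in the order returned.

-42, 108, -161, -186, -151, -22, 77, -241, -72, 295

review_id=9: length >= 591 and lang <> 'es' → -42
review_id=10: length >= 1189 → 108
review_id=11: length >= 591 and lang <> 'es' → -161
review_id=12: length >= 591 and lang <> 'es' → -186
review_id=13: length >= 591 and lang <> 'es' → -151
review_id=14: length >= 1189 → -22
review_id=15: ELSE → 77
review_id=16: length >= 591 and lang <> 'es' → -241
review_id=17: length >= 591 and lang <> 'es' → -72
review_id=18: ELSE → 295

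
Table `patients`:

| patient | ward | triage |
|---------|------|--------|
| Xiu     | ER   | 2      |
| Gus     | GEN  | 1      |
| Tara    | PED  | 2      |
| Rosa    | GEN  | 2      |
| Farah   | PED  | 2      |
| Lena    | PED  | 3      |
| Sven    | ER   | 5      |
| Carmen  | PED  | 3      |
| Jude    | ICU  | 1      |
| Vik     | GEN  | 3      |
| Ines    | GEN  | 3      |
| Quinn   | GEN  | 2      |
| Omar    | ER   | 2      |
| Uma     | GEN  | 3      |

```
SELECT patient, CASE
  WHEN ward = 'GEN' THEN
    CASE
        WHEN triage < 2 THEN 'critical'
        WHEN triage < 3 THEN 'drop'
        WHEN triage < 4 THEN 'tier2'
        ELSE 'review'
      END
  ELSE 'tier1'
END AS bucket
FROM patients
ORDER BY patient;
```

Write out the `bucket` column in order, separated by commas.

patient=Carmen: ward='PED' → outer ELSE → tier1
patient=Farah: ward='PED' → outer ELSE → tier1
patient=Gus: ward='GEN' → inner[triage < 2] → critical
patient=Ines: ward='GEN' → inner[triage < 4] → tier2
patient=Jude: ward='ICU' → outer ELSE → tier1
patient=Lena: ward='PED' → outer ELSE → tier1
patient=Omar: ward='ER' → outer ELSE → tier1
patient=Quinn: ward='GEN' → inner[triage < 3] → drop
patient=Rosa: ward='GEN' → inner[triage < 3] → drop
patient=Sven: ward='ER' → outer ELSE → tier1
patient=Tara: ward='PED' → outer ELSE → tier1
patient=Uma: ward='GEN' → inner[triage < 4] → tier2
patient=Vik: ward='GEN' → inner[triage < 4] → tier2
patient=Xiu: ward='ER' → outer ELSE → tier1

tier1, tier1, critical, tier2, tier1, tier1, tier1, drop, drop, tier1, tier1, tier2, tier2, tier1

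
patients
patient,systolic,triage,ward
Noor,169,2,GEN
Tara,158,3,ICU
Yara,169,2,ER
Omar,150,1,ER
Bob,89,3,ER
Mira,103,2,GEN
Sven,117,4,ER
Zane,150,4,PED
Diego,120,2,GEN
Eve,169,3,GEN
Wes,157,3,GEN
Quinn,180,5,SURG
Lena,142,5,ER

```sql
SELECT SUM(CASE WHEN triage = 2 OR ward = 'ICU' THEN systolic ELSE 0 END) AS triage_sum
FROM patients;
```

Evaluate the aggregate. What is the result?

719

patient=Noor: ✓ → 169
patient=Tara: ✓ → 158
patient=Yara: ✓ → 169
patient=Omar: ✗
patient=Bob: ✗
patient=Mira: ✓ → 103
patient=Sven: ✗
patient=Zane: ✗
patient=Diego: ✓ → 120
patient=Eve: ✗
patient=Wes: ✗
patient=Quinn: ✗
patient=Lena: ✗
triage_sum = 169 + 158 + 169 + 103 + 120 = 719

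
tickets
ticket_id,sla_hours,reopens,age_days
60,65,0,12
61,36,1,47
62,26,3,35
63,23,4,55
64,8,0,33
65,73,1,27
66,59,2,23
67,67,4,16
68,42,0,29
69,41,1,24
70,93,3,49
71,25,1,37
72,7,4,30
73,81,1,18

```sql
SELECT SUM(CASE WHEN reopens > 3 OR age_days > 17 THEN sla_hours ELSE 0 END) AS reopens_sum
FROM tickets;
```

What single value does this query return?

581

ticket_id=60: ✗
ticket_id=61: ✓ → 36
ticket_id=62: ✓ → 26
ticket_id=63: ✓ → 23
ticket_id=64: ✓ → 8
ticket_id=65: ✓ → 73
ticket_id=66: ✓ → 59
ticket_id=67: ✓ → 67
ticket_id=68: ✓ → 42
ticket_id=69: ✓ → 41
ticket_id=70: ✓ → 93
ticket_id=71: ✓ → 25
ticket_id=72: ✓ → 7
ticket_id=73: ✓ → 81
reopens_sum = 36 + 26 + 23 + 8 + 73 + 59 + 67 + 42 + 41 + 93 + 25 + 7 + 81 = 581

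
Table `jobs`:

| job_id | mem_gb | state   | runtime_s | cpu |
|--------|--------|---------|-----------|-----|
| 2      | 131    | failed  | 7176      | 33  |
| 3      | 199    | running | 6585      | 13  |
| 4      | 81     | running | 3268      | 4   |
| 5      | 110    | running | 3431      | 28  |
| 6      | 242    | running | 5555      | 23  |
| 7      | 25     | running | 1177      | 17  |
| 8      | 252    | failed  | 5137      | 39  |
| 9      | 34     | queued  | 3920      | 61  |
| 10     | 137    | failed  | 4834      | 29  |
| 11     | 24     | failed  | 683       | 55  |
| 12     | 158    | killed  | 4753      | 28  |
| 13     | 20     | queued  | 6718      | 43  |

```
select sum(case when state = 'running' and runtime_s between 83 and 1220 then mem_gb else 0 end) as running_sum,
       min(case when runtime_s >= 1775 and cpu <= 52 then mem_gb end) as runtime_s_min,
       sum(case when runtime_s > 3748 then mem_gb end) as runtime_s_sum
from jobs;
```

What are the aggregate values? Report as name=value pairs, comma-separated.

running_sum=25, runtime_s_min=20, runtime_s_sum=1173

[running_sum: state = 'running' and runtime_s between 83 and 1220]
job_id=2: ✗
job_id=3: ✗
job_id=4: ✗
job_id=5: ✗
job_id=6: ✗
job_id=7: ✓ → 25
job_id=8: ✗
job_id=9: ✗
job_id=10: ✗
job_id=11: ✗
job_id=12: ✗
job_id=13: ✗
running_sum = 25
—
[runtime_s_min: runtime_s >= 1775 and cpu <= 52]
job_id=2: ✓ → 131
job_id=3: ✓ → 199
job_id=4: ✓ → 81
job_id=5: ✓ → 110
job_id=6: ✓ → 242
job_id=7: ✗
job_id=8: ✓ → 252
job_id=9: ✗
job_id=10: ✓ → 137
job_id=11: ✗
job_id=12: ✓ → 158
job_id=13: ✓ → 20
runtime_s_min = MIN(131, 199, 81, 110, 242, 252, 137, 158, 20) = 20
—
[runtime_s_sum: runtime_s > 3748]
job_id=2: ✓ → 131
job_id=3: ✓ → 199
job_id=4: ✗
job_id=5: ✗
job_id=6: ✓ → 242
job_id=7: ✗
job_id=8: ✓ → 252
job_id=9: ✓ → 34
job_id=10: ✓ → 137
job_id=11: ✗
job_id=12: ✓ → 158
job_id=13: ✓ → 20
runtime_s_sum = 131 + 199 + 242 + 252 + 34 + 137 + 158 + 20 = 1173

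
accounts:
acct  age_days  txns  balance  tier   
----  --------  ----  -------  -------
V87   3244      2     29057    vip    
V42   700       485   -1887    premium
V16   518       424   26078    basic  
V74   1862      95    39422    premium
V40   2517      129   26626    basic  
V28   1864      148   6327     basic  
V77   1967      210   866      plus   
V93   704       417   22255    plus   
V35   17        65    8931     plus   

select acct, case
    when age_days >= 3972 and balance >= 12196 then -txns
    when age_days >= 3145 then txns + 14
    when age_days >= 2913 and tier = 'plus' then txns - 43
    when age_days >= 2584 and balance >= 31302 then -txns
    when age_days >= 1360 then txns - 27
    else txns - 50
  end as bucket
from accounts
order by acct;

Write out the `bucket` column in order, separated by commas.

acct=V16: ELSE → 374
acct=V28: age_days >= 1360 → 121
acct=V35: ELSE → 15
acct=V40: age_days >= 1360 → 102
acct=V42: ELSE → 435
acct=V74: age_days >= 1360 → 68
acct=V77: age_days >= 1360 → 183
acct=V87: age_days >= 3145 → 16
acct=V93: ELSE → 367

374, 121, 15, 102, 435, 68, 183, 16, 367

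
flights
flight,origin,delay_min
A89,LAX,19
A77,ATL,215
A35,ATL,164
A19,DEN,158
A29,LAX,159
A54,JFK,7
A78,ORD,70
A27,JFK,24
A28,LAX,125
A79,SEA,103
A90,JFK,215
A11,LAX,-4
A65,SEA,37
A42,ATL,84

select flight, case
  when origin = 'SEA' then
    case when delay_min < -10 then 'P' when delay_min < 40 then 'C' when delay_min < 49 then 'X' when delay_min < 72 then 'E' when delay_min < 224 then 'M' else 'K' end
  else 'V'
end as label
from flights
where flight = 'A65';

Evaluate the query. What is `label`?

flight = A65: origin=SEA, delay_min=37.
origin='SEA' → inner[delay_min < 40] → C

C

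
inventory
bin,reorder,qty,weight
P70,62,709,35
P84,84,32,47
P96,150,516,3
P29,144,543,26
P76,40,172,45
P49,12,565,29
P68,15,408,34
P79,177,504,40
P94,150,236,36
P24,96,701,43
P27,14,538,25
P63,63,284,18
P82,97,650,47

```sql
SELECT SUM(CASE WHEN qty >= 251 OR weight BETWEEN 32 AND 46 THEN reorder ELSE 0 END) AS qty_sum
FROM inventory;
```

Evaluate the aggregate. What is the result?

1020

bin=P70: ✓ → 62
bin=P84: ✗
bin=P96: ✓ → 150
bin=P29: ✓ → 144
bin=P76: ✓ → 40
bin=P49: ✓ → 12
bin=P68: ✓ → 15
bin=P79: ✓ → 177
bin=P94: ✓ → 150
bin=P24: ✓ → 96
bin=P27: ✓ → 14
bin=P63: ✓ → 63
bin=P82: ✓ → 97
qty_sum = 62 + 150 + 144 + 40 + 12 + 15 + 177 + 150 + 96 + 14 + 63 + 97 = 1020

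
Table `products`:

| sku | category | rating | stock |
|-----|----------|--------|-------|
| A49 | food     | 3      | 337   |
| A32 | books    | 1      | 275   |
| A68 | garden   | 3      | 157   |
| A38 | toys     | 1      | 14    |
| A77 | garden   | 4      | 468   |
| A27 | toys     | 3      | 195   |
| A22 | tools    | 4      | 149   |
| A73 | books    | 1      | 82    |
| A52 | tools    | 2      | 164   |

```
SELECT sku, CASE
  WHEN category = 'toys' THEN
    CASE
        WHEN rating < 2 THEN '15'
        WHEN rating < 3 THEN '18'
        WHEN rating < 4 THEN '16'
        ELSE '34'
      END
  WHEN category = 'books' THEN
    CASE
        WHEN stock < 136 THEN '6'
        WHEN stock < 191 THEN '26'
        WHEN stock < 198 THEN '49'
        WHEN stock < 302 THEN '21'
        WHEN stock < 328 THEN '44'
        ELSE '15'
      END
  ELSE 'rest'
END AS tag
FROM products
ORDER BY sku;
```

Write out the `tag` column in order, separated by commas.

rest, 16, 21, 15, rest, rest, rest, 6, rest

sku=A22: category='tools' → outer ELSE → rest
sku=A27: category='toys' → inner[rating < 4] → 16
sku=A32: category='books' → inner[stock < 302] → 21
sku=A38: category='toys' → inner[rating < 2] → 15
sku=A49: category='food' → outer ELSE → rest
sku=A52: category='tools' → outer ELSE → rest
sku=A68: category='garden' → outer ELSE → rest
sku=A73: category='books' → inner[stock < 136] → 6
sku=A77: category='garden' → outer ELSE → rest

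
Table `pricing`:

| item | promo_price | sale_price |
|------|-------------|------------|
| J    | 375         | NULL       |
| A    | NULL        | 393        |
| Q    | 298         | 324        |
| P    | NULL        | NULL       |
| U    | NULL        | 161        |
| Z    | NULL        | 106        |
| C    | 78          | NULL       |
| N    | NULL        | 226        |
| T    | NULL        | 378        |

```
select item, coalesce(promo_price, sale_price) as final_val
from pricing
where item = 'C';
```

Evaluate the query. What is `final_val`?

78

item = C: promo_price=78, sale_price=NULL.
promo_price=78 → 78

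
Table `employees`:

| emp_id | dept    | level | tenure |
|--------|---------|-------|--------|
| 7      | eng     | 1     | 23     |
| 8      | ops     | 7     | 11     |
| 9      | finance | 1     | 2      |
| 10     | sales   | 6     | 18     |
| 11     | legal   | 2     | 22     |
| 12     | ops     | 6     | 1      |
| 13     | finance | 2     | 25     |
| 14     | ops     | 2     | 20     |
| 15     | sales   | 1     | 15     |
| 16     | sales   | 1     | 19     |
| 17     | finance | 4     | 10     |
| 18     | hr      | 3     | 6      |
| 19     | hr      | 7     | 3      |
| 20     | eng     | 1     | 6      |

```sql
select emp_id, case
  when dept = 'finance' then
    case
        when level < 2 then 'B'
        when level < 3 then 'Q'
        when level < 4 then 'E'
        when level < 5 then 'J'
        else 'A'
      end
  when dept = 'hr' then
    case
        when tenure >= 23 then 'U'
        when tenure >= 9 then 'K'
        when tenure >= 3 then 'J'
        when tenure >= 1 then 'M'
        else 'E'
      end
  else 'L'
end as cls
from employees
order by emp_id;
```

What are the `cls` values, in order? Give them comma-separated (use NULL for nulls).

L, L, B, L, L, L, Q, L, L, L, J, J, J, L

emp_id=7: dept='eng' → outer ELSE → L
emp_id=8: dept='ops' → outer ELSE → L
emp_id=9: dept='finance' → inner[level < 2] → B
emp_id=10: dept='sales' → outer ELSE → L
emp_id=11: dept='legal' → outer ELSE → L
emp_id=12: dept='ops' → outer ELSE → L
emp_id=13: dept='finance' → inner[level < 3] → Q
emp_id=14: dept='ops' → outer ELSE → L
emp_id=15: dept='sales' → outer ELSE → L
emp_id=16: dept='sales' → outer ELSE → L
emp_id=17: dept='finance' → inner[level < 5] → J
emp_id=18: dept='hr' → inner[tenure >= 3] → J
emp_id=19: dept='hr' → inner[tenure >= 3] → J
emp_id=20: dept='eng' → outer ELSE → L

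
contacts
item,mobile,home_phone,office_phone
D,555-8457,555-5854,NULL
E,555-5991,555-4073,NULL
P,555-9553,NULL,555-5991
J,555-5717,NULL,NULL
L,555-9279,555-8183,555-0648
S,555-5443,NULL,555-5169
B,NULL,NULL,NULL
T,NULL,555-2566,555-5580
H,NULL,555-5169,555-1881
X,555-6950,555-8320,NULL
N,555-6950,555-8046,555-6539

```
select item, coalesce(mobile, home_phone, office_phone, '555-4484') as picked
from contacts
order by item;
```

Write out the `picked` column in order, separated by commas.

555-4484, 555-8457, 555-5991, 555-5169, 555-5717, 555-9279, 555-6950, 555-9553, 555-5443, 555-2566, 555-6950

item=B: mobile=NULL, home_phone=NULL, office_phone=NULL, → literal 555-4484 → 555-4484
item=D: mobile=555-8457 → 555-8457
item=E: mobile=555-5991 → 555-5991
item=H: mobile=NULL, home_phone=555-5169 → 555-5169
item=J: mobile=555-5717 → 555-5717
item=L: mobile=555-9279 → 555-9279
item=N: mobile=555-6950 → 555-6950
item=P: mobile=555-9553 → 555-9553
item=S: mobile=555-5443 → 555-5443
item=T: mobile=NULL, home_phone=555-2566 → 555-2566
item=X: mobile=555-6950 → 555-6950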